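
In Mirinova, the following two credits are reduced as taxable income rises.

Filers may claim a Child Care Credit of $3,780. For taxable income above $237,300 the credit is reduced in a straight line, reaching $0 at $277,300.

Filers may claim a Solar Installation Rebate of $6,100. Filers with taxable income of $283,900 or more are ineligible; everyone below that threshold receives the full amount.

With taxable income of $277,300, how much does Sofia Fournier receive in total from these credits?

Child Care Credit: $277,300 is at or above $277,300, so the credit is $0.
Solar Installation Rebate: $277,300 is below the $283,900 cutoff, so the full $6,100 applies.
Total: $0 + $6,100 = $6,100.

$6,100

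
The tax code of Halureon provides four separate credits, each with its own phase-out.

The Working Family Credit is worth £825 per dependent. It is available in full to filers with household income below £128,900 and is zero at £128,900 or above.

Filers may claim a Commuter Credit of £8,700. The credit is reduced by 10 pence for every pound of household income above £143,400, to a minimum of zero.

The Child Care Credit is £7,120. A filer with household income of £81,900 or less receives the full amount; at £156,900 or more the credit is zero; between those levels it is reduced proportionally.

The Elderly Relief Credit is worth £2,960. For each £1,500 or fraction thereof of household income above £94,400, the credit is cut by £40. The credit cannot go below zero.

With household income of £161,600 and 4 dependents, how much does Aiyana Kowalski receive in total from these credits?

Working Family Credit: base = 4 × £825 = £3,300. £161,600 meets or exceeds the £128,900 cutoff, so the credit is £0.
Commuter Credit: 10% of the £18,200 excess over £143,400 is £1,820; credit = £8,700 − £1,820 = £6,880.
Child Care Credit: £161,600 is at or above £156,900, so the credit is £0.
Elderly Relief Credit: income exceeds £94,400 by £67,200, which is 45 full-or-partial £1,500 increments; reduction = 45 × £40 = £1,800, leaving £1,160.
Total: £0 + £6,880 + £0 + £1,160 = £8,040.

£8,040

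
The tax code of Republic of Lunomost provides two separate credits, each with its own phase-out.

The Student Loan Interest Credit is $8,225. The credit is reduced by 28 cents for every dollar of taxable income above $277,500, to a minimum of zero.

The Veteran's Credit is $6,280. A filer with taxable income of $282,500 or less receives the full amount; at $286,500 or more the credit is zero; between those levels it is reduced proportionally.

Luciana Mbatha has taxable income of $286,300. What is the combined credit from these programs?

$6,075

Student Loan Interest Credit: 28% of the $8,800 excess over $277,500 is $2,464; credit = $8,225 − $2,464 = $5,761.
Veteran's Credit: $286,300 is $3,800 into a $4,000 phase-out range, leaving 200/4,000 of the credit: $6,280 × 200/4,000 = $314.
Total: $5,761 + $314 = $6,075.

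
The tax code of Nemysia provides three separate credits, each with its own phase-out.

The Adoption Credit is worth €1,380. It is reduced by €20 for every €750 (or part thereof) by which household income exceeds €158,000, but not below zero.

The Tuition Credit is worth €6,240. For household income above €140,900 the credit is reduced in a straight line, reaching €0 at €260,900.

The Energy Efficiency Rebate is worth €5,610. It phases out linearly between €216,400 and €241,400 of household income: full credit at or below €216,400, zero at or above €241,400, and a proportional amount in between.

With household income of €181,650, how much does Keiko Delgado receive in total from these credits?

Adoption Credit: income exceeds €158,000 by €23,650, which is 32 full-or-partial €750 increments; reduction = 32 × €20 = €640, leaving €740.
Tuition Credit: €181,650 is €40,750 into a €120,000 phase-out range, leaving 79,250/120,000 of the credit: €6,240 × 79,250/120,000 = €4,121.
Energy Efficiency Rebate: €181,650 is at or below the €216,400 threshold, so the full €5,610 applies.
Total: €740 + €4,121 + €5,610 = €10,471.

€10,471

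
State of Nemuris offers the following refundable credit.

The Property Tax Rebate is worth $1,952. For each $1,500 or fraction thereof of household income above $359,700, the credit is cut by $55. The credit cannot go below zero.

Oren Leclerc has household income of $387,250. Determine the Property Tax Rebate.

$907

Property Tax Rebate: income exceeds $359,700 by $27,550, which is 19 full-or-partial $1,500 increments; reduction = 19 × $55 = $1,045, leaving $907.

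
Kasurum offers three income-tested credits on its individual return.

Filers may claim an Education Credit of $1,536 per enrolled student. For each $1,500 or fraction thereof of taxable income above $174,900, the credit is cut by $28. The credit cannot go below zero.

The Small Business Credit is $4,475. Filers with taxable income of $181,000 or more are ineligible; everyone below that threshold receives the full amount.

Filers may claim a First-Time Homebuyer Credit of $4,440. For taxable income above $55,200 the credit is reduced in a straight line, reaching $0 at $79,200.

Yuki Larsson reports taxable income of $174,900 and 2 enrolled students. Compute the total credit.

Education Credit: base = 2 × $1,536 = $3,072. $174,900 is at or below the $174,900 threshold, so the full $3,072 applies.
Small Business Credit: $174,900 is below the $181,000 cutoff, so the full $4,475 applies.
First-Time Homebuyer Credit: $174,900 is at or above $79,200, so the credit is $0.
Total: $3,072 + $4,475 + $0 = $7,547.

$7,547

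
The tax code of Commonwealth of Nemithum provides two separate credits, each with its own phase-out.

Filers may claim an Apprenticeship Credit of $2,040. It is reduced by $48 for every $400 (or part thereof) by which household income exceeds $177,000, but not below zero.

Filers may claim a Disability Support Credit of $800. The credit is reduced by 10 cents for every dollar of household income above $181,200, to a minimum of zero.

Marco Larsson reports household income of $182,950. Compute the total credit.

$1,945

Apprenticeship Credit: income exceeds $177,000 by $5,950, which is 15 full-or-partial $400 increments; reduction = 15 × $48 = $720, leaving $1,320.
Disability Support Credit: 10% of the $1,750 excess over $181,200 is $175; credit = $800 − $175 = $625.
Total: $1,320 + $625 = $1,945.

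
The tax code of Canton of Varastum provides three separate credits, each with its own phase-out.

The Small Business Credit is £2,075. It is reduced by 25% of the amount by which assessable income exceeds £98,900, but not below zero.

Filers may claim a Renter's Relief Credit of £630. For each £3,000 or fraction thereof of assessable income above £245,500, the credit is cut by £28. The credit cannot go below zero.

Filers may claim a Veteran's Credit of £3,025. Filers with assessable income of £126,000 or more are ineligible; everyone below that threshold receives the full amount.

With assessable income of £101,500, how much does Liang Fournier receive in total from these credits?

Small Business Credit: 25% of the £2,600 excess over £98,900 is £650; credit = £2,075 − £650 = £1,425.
Renter's Relief Credit: £101,500 is at or below the £245,500 threshold, so the full £630 applies.
Veteran's Credit: £101,500 is below the £126,000 cutoff, so the full £3,025 applies.
Total: £1,425 + £630 + £3,025 = £5,080.

£5,080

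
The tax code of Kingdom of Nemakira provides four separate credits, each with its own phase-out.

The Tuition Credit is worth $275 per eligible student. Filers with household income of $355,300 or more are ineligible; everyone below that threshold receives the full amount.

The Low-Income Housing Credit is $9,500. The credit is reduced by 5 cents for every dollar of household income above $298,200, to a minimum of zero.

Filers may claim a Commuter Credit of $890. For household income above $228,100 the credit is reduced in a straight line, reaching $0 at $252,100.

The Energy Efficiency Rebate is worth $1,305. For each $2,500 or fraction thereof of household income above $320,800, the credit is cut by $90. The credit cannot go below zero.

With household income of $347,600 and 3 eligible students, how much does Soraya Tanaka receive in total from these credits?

Tuition Credit: base = 3 × $275 = $825. $347,600 is below the $355,300 cutoff, so the full $825 applies.
Low-Income Housing Credit: 5% of the $49,400 excess over $298,200 is $2,470; credit = $9,500 − $2,470 = $7,030.
Commuter Credit: $347,600 is at or above $252,100, so the credit is $0.
Energy Efficiency Rebate: income exceeds $320,800 by $26,800, which is 11 full-or-partial $2,500 increments; reduction = 11 × $90 = $990, leaving $315.
Total: $825 + $7,030 + $0 + $315 = $8,170.

$8,170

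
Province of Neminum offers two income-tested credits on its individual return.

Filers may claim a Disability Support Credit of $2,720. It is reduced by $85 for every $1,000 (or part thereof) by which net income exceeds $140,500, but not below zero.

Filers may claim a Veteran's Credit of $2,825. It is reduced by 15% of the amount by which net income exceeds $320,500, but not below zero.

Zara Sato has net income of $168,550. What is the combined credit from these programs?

Disability Support Credit: income exceeds $140,500 by $28,050, which is 29 full-or-partial $1,000 increments; reduction = 29 × $85 = $2,465, leaving $255.
Veteran's Credit: $168,550 is at or below the $320,500 threshold, so the full $2,825 applies.
Total: $255 + $2,825 = $3,080.

$3,080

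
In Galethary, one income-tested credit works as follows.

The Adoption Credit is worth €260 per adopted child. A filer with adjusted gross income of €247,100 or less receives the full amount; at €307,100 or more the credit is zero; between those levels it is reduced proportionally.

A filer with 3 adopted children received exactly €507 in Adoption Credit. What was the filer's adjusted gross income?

Full credit = 3 × €260 = €780.
€507 is 507/780 of the full €780, so 273/780 of the €60,000 range has been used: income = €247,100 + €60,000 × 273/780 = €268,100.

€268,100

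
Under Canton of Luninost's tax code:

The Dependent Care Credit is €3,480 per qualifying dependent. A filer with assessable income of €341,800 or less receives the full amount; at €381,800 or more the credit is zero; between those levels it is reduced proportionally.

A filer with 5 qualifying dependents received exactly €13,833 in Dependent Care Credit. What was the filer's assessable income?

€350,000

Full credit = 5 × €3,480 = €17,400.
€13,833 is 13,833/17,400 of the full €17,400, so 3,567/17,400 of the €40,000 range has been used: income = €341,800 + €40,000 × 3,567/17,400 = €350,000.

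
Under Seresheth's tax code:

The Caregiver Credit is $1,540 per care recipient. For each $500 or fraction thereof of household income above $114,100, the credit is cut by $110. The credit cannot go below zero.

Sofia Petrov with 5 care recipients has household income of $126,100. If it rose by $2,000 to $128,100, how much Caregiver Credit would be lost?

At $126,100 — base = 5 × $1,540 = $7,700. income exceeds $114,100 by $12,000, which is 24 full-or-partial $500 increments; reduction = 24 × $110 = $2,640, leaving $5,060.
At $128,100 — base = 5 × $1,540 = $7,700. income exceeds $114,100 by $14,000, which is 28 full-or-partial $500 increments; reduction = 28 × $110 = $3,080, leaving $4,620.
Lost: $5,060 − $4,620 = $440.

$440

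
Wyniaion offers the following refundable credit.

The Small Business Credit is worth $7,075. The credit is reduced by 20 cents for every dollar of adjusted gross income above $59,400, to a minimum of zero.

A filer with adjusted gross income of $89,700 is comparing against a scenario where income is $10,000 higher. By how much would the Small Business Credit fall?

At $89,700 — 20% of the $30,300 excess over $59,400 is $6,060; credit = $7,075 − $6,060 = $1,015.
At $99,700 — 20% of the $40,300 excess over $59,400 is $8,060 ≥ base, so the credit is $0.
Lost: $1,015 − $0 = $1,015.

$1,015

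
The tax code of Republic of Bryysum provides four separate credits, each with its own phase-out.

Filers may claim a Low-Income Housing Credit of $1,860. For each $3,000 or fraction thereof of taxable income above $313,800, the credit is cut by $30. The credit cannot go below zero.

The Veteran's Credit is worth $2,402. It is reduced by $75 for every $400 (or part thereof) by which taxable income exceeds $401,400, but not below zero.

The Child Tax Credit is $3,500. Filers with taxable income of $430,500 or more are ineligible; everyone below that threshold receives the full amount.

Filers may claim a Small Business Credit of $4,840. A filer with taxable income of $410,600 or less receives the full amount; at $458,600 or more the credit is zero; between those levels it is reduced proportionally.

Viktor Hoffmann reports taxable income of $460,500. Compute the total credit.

Low-Income Housing Credit: income exceeds $313,800 by $146,700, which is 49 full-or-partial $3,000 increments; reduction = 49 × $30 = $1,470, leaving $390.
Veteran's Credit: income exceeds $401,400 by $59,100 → 148 increments × $75 = $11,100 ≥ base, so the credit is $0.
Child Tax Credit: $460,500 meets or exceeds the $430,500 cutoff, so the credit is $0.
Small Business Credit: $460,500 is at or above $458,600, so the credit is $0.
Total: $390 + $0 + $0 + $0 = $390.

$390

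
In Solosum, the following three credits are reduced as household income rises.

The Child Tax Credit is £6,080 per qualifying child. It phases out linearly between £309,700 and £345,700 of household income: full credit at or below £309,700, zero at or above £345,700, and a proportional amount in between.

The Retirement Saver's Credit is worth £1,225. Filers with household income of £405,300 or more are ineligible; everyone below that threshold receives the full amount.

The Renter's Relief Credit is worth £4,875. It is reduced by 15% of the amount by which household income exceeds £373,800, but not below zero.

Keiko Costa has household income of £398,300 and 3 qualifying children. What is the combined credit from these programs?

£2,425

Child Tax Credit: base = 3 × £6,080 = £18,240. £398,300 is at or above £345,700, so the credit is £0.
Retirement Saver's Credit: £398,300 is below the £405,300 cutoff, so the full £1,225 applies.
Renter's Relief Credit: 15% of the £24,500 excess over £373,800 is £3,675; credit = £4,875 − £3,675 = £1,200.
Total: £0 + £1,225 + £1,200 = £2,425.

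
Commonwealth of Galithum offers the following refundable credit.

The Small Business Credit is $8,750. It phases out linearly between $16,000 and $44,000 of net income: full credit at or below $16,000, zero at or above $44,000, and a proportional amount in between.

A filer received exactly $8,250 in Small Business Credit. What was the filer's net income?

$17,600

$8,250 is 8,250/8,750 of the full $8,750, so 500/8,750 of the $28,000 range has been used: income = $16,000 + $28,000 × 500/8,750 = $17,600.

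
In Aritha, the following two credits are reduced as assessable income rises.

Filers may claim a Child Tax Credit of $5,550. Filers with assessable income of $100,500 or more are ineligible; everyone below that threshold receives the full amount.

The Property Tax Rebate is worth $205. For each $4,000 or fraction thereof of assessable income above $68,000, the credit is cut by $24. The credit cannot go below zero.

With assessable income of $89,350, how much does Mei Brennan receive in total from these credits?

$5,611

Child Tax Credit: $89,350 is below the $100,500 cutoff, so the full $5,550 applies.
Property Tax Rebate: income exceeds $68,000 by $21,350, which is 6 full-or-partial $4,000 increments; reduction = 6 × $24 = $144, leaving $61.
Total: $5,550 + $61 = $5,611.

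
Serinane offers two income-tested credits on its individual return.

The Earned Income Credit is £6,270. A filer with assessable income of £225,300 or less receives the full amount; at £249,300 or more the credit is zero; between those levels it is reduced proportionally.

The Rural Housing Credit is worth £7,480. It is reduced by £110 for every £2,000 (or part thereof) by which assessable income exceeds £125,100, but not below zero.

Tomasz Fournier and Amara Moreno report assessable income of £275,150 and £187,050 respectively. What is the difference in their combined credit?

Tomasz (£275,150): Earned Income Credit: £275,150 is at or above £249,300, so the credit is £0. Rural Housing Credit: income exceeds £125,100 by £150,050 → 76 increments × £110 = £8,360 ≥ base, so the credit is £0. total £0 + £0 = £0
Amara (£187,050): Earned Income Credit: £187,050 is at or below the £225,300 threshold, so the full £6,270 applies. Rural Housing Credit: income exceeds £125,100 by £61,950, which is 31 full-or-partial £2,000 increments; reduction = 31 × £110 = £3,410, leaving £4,070. total £6,270 + £4,070 = £10,340
Difference: |£0 − £10,340| = £10,340.

£10,340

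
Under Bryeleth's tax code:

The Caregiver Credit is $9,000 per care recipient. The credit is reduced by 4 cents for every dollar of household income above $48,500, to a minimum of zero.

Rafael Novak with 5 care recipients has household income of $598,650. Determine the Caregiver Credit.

Caregiver Credit: base = 5 × $9,000 = $45,000. 4% of the $550,150 excess over $48,500 is $22,006; credit = $45,000 − $22,006 = $22,994.

$22,994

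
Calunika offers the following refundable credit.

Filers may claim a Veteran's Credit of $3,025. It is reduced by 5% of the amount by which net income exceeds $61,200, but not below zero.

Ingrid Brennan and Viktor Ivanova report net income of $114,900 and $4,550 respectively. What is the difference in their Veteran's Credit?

Ingrid ($114,900): Veteran's Credit: 5% of the $53,700 excess over $61,200 is $2,685; credit = $3,025 − $2,685 = $340.
Viktor ($4,550): Veteran's Credit: $4,550 is at or below the $61,200 threshold, so the full $3,025 applies.
Difference: |$340 − $3,025| = $2,685.

$2,685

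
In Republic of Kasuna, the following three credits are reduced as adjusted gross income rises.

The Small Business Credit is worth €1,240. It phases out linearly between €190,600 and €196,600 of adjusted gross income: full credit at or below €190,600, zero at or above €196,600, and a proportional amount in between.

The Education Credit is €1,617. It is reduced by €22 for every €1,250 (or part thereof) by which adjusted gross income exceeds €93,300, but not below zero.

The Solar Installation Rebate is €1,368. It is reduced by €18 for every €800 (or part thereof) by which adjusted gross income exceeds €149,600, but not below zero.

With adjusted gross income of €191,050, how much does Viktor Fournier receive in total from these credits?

Small Business Credit: €191,050 is €450 into a €6,000 phase-out range, leaving 5,550/6,000 of the credit: €1,240 × 5,550/6,000 = €1,147.
Education Credit: income exceeds €93,300 by €97,750 → 79 increments × €22 = €1,738 ≥ base, so the credit is €0.
Solar Installation Rebate: income exceeds €149,600 by €41,450, which is 52 full-or-partial €800 increments; reduction = 52 × €18 = €936, leaving €432.
Total: €1,147 + €0 + €432 = €1,579.

€1,579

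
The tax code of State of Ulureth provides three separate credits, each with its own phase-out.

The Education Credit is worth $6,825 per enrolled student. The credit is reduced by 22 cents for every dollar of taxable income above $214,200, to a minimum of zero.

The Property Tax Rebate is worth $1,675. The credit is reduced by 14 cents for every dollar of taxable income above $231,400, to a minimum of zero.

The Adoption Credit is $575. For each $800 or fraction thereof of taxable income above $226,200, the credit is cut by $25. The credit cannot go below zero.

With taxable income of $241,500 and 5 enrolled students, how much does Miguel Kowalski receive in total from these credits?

Education Credit: base = 5 × $6,825 = $34,125. 22% of the $27,300 excess over $214,200 is $6,006; credit = $34,125 − $6,006 = $28,119.
Property Tax Rebate: 14% of the $10,100 excess over $231,400 is $1,414; credit = $1,675 − $1,414 = $261.
Adoption Credit: income exceeds $226,200 by $15,300, which is 20 full-or-partial $800 increments; reduction = 20 × $25 = $500, leaving $75.
Total: $28,119 + $261 + $75 = $28,455.

$28,455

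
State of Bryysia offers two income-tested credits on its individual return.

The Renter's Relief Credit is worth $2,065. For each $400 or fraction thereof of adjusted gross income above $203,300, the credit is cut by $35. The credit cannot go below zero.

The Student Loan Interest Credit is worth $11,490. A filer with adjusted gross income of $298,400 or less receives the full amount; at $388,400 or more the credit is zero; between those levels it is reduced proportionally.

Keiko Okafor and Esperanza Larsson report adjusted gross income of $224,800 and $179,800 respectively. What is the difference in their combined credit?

$1,890

Keiko ($224,800): Renter's Relief Credit: income exceeds $203,300 by $21,500, which is 54 full-or-partial $400 increments; reduction = 54 × $35 = $1,890, leaving $175. Student Loan Interest Credit: $224,800 is at or below the $298,400 threshold, so the full $11,490 applies. total $175 + $11,490 = $11,665
Esperanza ($179,800): Renter's Relief Credit: $179,800 is at or below the $203,300 threshold, so the full $2,065 applies. Student Loan Interest Credit: $179,800 is at or below the $298,400 threshold, so the full $11,490 applies. total $2,065 + $11,490 = $13,555
Difference: |$11,665 − $13,555| = $1,890.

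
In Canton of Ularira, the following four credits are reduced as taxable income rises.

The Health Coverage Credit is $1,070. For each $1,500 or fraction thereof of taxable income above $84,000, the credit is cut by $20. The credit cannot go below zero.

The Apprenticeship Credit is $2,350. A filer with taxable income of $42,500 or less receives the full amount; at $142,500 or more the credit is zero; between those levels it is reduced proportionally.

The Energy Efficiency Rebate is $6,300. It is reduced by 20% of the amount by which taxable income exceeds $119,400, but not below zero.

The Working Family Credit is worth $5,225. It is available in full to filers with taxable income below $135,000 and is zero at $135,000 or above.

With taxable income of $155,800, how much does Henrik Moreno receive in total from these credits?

$110

Health Coverage Credit: income exceeds $84,000 by $71,800, which is 48 full-or-partial $1,500 increments; reduction = 48 × $20 = $960, leaving $110.
Apprenticeship Credit: $155,800 is at or above $142,500, so the credit is $0.
Energy Efficiency Rebate: 20% of the $36,400 excess over $119,400 is $7,280 ≥ base, so the credit is $0.
Working Family Credit: $155,800 meets or exceeds the $135,000 cutoff, so the credit is $0.
Total: $110 + $0 + $0 + $0 = $110.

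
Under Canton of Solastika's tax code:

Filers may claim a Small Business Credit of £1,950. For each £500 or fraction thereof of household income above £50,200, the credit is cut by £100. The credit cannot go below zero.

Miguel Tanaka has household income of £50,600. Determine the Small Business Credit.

Small Business Credit: income exceeds £50,200 by £400, which is 1 full-or-partial £500 increment; reduction = 1 × £100 = £100, leaving £1,850.

£1,850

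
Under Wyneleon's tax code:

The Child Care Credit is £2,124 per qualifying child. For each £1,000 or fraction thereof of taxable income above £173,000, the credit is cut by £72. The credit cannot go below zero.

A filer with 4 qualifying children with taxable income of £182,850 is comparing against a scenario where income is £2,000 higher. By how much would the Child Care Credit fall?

At £182,850 — base = 4 × £2,124 = £8,496. income exceeds £173,000 by £9,850, which is 10 full-or-partial £1,000 increments; reduction = 10 × £72 = £720, leaving £7,776.
At £184,850 — base = 4 × £2,124 = £8,496. income exceeds £173,000 by £11,850, which is 12 full-or-partial £1,000 increments; reduction = 12 × £72 = £864, leaving £7,632.
Lost: £7,776 − £7,632 = £144.

£144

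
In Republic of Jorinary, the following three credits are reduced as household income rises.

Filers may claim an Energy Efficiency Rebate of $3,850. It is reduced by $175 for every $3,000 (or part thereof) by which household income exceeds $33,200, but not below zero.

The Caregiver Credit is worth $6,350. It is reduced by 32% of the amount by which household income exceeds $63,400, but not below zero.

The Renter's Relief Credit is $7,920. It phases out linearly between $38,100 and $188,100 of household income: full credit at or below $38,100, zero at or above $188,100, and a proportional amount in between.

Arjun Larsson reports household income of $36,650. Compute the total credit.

Energy Efficiency Rebate: income exceeds $33,200 by $3,450, which is 2 full-or-partial $3,000 increments; reduction = 2 × $175 = $350, leaving $3,500.
Caregiver Credit: $36,650 is at or below the $63,400 threshold, so the full $6,350 applies.
Renter's Relief Credit: $36,650 is at or below the $38,100 threshold, so the full $7,920 applies.
Total: $3,500 + $6,350 + $7,920 = $17,770.

$17,770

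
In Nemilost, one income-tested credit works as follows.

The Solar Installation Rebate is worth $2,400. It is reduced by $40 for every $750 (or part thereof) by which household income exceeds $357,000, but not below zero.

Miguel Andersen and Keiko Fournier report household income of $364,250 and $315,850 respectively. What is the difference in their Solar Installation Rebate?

$400

Miguel ($364,250): Solar Installation Rebate: income exceeds $357,000 by $7,250, which is 10 full-or-partial $750 increments; reduction = 10 × $40 = $400, leaving $2,000.
Keiko ($315,850): Solar Installation Rebate: $315,850 is at or below the $357,000 threshold, so the full $2,400 applies.
Difference: |$2,000 − $2,400| = $400.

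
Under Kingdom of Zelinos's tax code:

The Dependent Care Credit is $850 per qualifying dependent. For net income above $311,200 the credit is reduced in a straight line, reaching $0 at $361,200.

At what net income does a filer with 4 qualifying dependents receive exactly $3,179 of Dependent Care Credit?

$314,450

Full credit = 4 × $850 = $3,400.
$3,179 is 3,179/3,400 of the full $3,400, so 221/3,400 of the $50,000 range has been used: income = $311,200 + $50,000 × 221/3,400 = $314,450.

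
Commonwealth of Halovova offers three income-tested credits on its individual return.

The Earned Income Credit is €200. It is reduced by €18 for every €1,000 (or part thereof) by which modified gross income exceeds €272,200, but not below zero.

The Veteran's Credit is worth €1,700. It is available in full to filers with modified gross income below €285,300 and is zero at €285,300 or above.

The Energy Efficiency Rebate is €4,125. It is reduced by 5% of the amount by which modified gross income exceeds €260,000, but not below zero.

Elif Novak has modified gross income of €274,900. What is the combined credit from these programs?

Earned Income Credit: income exceeds €272,200 by €2,700, which is 3 full-or-partial €1,000 increments; reduction = 3 × €18 = €54, leaving €146.
Veteran's Credit: €274,900 is below the €285,300 cutoff, so the full €1,700 applies.
Energy Efficiency Rebate: 5% of the €14,900 excess over €260,000 is €745; credit = €4,125 − €745 = €3,380.
Total: €146 + €1,700 + €3,380 = €5,226.

€5,226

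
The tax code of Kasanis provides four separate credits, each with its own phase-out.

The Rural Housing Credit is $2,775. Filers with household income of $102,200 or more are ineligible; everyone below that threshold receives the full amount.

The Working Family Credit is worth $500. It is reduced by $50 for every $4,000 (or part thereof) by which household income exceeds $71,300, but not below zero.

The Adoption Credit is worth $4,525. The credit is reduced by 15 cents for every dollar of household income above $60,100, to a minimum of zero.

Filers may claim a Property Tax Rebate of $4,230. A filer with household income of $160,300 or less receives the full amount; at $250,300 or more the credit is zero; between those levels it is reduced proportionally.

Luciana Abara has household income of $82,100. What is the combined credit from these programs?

Rural Housing Credit: $82,100 is below the $102,200 cutoff, so the full $2,775 applies.
Working Family Credit: income exceeds $71,300 by $10,800, which is 3 full-or-partial $4,000 increments; reduction = 3 × $50 = $150, leaving $350.
Adoption Credit: 15% of the $22,000 excess over $60,100 is $3,300; credit = $4,525 − $3,300 = $1,225.
Property Tax Rebate: $82,100 is at or below the $160,300 threshold, so the full $4,230 applies.
Total: $2,775 + $350 + $1,225 + $4,230 = $8,580.

$8,580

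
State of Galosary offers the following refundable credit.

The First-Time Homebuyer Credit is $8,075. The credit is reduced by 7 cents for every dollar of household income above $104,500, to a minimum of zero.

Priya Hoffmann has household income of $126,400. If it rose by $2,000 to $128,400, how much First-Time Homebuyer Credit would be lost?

$140

At $126,400 — 7% of the $21,900 excess over $104,500 is $1,533; credit = $8,075 − $1,533 = $6,542.
At $128,400 — 7% of the $23,900 excess over $104,500 is $1,673; credit = $8,075 − $1,673 = $6,402.
Lost: $6,542 − $6,402 = $140.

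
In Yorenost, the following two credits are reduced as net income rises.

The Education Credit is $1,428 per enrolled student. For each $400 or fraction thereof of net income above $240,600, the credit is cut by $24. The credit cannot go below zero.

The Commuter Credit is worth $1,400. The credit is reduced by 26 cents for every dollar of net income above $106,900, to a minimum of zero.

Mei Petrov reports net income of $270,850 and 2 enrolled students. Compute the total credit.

$1,032

Education Credit: base = 2 × $1,428 = $2,856. income exceeds $240,600 by $30,250, which is 76 full-or-partial $400 increments; reduction = 76 × $24 = $1,824, leaving $1,032.
Commuter Credit: 26% of the $163,950 excess over $106,900 is $42,627 ≥ base, so the credit is $0.
Total: $1,032 + $0 = $1,032.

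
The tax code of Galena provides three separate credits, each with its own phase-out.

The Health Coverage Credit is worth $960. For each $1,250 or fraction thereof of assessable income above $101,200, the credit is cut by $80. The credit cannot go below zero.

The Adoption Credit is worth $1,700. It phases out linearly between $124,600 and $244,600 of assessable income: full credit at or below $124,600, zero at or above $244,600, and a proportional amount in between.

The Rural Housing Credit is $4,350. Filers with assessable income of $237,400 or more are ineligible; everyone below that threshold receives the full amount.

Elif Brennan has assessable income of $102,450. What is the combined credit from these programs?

$6,930

Health Coverage Credit: income exceeds $101,200 by $1,250, which is 1 full-or-partial $1,250 increment; reduction = 1 × $80 = $80, leaving $880.
Adoption Credit: $102,450 is at or below the $124,600 threshold, so the full $1,700 applies.
Rural Housing Credit: $102,450 is below the $237,400 cutoff, so the full $4,350 applies.
Total: $880 + $1,700 + $4,350 = $6,930.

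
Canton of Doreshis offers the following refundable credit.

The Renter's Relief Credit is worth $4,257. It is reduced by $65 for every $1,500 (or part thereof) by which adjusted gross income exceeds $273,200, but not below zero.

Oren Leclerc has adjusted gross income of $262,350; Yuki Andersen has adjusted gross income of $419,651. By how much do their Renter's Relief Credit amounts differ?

$4,257

Oren ($262,350): Renter's Relief Credit: $262,350 is at or below the $273,200 threshold, so the full $4,257 applies.
Yuki ($419,651): Renter's Relief Credit: income exceeds $273,200 by $146,451 → 98 increments × $65 = $6,370 ≥ base, so the credit is $0.
Difference: |$4,257 − $0| = $4,257.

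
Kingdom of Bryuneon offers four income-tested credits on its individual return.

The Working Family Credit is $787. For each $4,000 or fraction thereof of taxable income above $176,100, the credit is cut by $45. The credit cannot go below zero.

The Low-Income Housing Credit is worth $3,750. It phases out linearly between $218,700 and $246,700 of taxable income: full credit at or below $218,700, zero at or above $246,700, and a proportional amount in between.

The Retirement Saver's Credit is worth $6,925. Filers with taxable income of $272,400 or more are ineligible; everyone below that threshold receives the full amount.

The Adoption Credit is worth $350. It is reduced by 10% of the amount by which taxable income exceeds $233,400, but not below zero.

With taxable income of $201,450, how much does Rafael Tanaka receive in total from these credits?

$11,497

Working Family Credit: income exceeds $176,100 by $25,350, which is 7 full-or-partial $4,000 increments; reduction = 7 × $45 = $315, leaving $472.
Low-Income Housing Credit: $201,450 is at or below the $218,700 threshold, so the full $3,750 applies.
Retirement Saver's Credit: $201,450 is below the $272,400 cutoff, so the full $6,925 applies.
Adoption Credit: $201,450 is at or below the $233,400 threshold, so the full $350 applies.
Total: $472 + $3,750 + $6,925 + $350 = $11,497.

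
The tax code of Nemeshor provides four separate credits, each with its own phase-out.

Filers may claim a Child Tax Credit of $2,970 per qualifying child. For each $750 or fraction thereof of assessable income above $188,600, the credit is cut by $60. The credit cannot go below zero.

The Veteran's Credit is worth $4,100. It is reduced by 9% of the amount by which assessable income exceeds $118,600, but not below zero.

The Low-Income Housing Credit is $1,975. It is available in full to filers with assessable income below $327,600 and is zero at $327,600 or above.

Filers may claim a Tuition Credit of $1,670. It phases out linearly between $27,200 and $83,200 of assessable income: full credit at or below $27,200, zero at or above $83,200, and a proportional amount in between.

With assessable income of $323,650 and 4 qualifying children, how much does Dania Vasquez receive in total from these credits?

$2,995

Child Tax Credit: base = 4 × $2,970 = $11,880. income exceeds $188,600 by $135,050, which is 181 full-or-partial $750 increments; reduction = 181 × $60 = $10,860, leaving $1,020.
Veteran's Credit: 9% of the $205,050 excess over $118,600 is $18,454.50 ≥ base, so the credit is $0.
Low-Income Housing Credit: $323,650 is below the $327,600 cutoff, so the full $1,975 applies.
Tuition Credit: $323,650 is at or above $83,200, so the credit is $0.
Total: $1,020 + $0 + $1,975 + $0 = $2,995.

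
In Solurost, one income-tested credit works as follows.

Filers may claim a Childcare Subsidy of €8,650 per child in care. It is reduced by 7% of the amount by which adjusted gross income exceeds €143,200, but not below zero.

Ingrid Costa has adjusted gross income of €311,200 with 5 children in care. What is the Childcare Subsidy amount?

€31,490

Childcare Subsidy: base = 5 × €8,650 = €43,250. 7% of the €168,000 excess over €143,200 is €11,760; credit = €43,250 − €11,760 = €31,490.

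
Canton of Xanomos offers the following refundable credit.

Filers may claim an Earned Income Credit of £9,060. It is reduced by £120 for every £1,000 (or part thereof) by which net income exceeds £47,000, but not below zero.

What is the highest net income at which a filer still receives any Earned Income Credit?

After 75 increments the reduction is 75 × £120 = £9,000, leaving £60; one more increment wipes it out. Increment 75 ends at excess 75 × £1,000 = £75,000, so the highest qualifying income is £47,000 + £75,000 = £122,000.

£122,000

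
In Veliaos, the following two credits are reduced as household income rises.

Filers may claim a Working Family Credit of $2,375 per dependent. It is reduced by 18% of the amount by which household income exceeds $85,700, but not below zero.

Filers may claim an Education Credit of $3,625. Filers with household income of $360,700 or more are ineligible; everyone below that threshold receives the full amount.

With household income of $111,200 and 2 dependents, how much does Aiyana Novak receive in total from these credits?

$3,785

Working Family Credit: base = 2 × $2,375 = $4,750. 18% of the $25,500 excess over $85,700 is $4,590; credit = $4,750 − $4,590 = $160.
Education Credit: $111,200 is below the $360,700 cutoff, so the full $3,625 applies.
Total: $160 + $3,625 = $3,785.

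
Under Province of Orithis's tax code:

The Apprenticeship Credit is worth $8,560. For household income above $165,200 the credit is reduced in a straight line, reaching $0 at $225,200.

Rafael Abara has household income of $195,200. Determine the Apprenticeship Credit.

$4,280

Apprenticeship Credit: $195,200 is $30,000 into a $60,000 phase-out range, leaving 30,000/60,000 of the credit: $8,560 × 30,000/60,000 = $4,280.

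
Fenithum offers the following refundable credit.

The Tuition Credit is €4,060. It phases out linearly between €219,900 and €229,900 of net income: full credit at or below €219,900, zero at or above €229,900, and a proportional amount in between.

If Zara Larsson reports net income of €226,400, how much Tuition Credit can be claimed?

€1,421

Tuition Credit: €226,400 is €6,500 into a €10,000 phase-out range, leaving 3,500/10,000 of the credit: €4,060 × 3,500/10,000 = €1,421.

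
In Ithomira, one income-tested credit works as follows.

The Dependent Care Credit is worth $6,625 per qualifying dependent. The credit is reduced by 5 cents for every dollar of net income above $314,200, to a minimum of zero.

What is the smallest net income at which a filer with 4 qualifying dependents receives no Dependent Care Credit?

Full credit = 4 × $6,625 = $26,500.
The credit falls by 5% of each dollar above $314,200, so it reaches zero when the excess is $26,500 / 5% = $530,000: income = $314,200 + $530,000 = $844,200.

$844,200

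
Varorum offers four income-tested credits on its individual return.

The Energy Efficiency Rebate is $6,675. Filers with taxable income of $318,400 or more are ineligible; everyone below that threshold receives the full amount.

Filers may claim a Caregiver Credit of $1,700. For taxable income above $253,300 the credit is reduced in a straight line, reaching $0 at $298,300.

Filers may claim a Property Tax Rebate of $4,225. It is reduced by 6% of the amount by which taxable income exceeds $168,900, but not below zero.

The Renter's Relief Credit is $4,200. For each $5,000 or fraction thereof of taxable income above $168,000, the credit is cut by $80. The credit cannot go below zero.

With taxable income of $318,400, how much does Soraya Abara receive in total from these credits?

Energy Efficiency Rebate: $318,400 meets or exceeds the $318,400 cutoff, so the credit is $0.
Caregiver Credit: $318,400 is at or above $298,300, so the credit is $0.
Property Tax Rebate: 6% of the $149,500 excess over $168,900 is $8,970 ≥ base, so the credit is $0.
Renter's Relief Credit: income exceeds $168,000 by $150,400, which is 31 full-or-partial $5,000 increments; reduction = 31 × $80 = $2,480, leaving $1,720.
Total: $0 + $0 + $0 + $1,720 = $1,720.

$1,720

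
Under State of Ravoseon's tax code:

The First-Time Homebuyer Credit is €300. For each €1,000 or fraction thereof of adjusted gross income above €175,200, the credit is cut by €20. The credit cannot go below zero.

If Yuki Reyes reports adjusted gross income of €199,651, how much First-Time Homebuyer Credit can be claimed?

€0

First-Time Homebuyer Credit: income exceeds €175,200 by €24,451 → 25 increments × €20 = €500 ≥ base, so the credit is €0.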